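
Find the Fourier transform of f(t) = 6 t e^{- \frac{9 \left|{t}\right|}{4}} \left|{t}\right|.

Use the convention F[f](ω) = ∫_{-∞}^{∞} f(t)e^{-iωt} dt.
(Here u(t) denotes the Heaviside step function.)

F(ω) = \frac{6144 i \omega \left(16 \omega^{2} - 243\right)}{\left(16 \omega^{2} + 81\right)^{3}}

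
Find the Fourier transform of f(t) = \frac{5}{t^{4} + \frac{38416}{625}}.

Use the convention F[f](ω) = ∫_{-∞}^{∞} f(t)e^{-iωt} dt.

F(ω) = \frac{625 \pi e^{- \frac{7 \sqrt{2} \left|{\omega}\right|}{5}} \sin{\left(\frac{7 \sqrt{2} \left|{\omega}\right|}{5} + \frac{\pi}{4} \right)}}{2744}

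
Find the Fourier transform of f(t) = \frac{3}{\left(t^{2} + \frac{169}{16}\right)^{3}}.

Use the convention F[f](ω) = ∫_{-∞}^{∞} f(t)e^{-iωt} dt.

F(ω) = \frac{24 \pi \left(169 \omega^{2} + 156 \left|{\omega}\right| + 48\right) e^{- \frac{13 \left|{\omega}\right|}{4}}}{371293}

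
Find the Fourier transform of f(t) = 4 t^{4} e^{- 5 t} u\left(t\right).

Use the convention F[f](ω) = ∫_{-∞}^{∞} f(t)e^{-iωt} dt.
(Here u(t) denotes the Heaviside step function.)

F(ω) = \frac{96}{\left(i \omega + 5\right)^{5}}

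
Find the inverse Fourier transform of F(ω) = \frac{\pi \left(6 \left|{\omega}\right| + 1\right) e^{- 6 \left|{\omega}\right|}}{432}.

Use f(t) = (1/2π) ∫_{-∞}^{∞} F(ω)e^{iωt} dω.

f(t) = \frac{1}{\left(t^{2} + 36\right)^{2}}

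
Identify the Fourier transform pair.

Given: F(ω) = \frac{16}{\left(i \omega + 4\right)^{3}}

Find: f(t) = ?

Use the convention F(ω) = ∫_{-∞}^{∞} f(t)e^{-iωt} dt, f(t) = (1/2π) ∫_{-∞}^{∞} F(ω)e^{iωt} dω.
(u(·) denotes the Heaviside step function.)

f(t) = 8 t^{2} e^{- 4 t} u\left(t\right)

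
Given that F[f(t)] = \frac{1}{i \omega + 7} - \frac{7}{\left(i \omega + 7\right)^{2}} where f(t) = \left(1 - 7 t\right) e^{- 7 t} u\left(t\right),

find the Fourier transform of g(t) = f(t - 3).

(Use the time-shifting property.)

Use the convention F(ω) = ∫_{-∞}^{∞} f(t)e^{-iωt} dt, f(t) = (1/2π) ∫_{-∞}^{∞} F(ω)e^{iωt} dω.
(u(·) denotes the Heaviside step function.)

F[g](ω) = \frac{i \omega e^{- 3 i \omega}}{- \omega^{2} + 14 i \omega + 49}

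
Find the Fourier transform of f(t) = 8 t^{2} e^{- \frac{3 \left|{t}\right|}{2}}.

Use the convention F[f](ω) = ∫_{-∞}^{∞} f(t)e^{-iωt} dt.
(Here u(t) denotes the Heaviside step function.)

F(ω) = \frac{2304 \left(3 - 4 \omega^{2}\right)}{\left(4 \omega^{2} + 9\right)^{3}}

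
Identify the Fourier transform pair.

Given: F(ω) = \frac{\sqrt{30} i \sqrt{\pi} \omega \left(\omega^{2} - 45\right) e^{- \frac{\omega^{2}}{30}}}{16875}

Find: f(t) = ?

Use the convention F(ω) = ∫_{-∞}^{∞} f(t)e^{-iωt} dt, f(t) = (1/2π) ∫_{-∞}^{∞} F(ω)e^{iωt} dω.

f(t) = 3 t^{3} e^{- \frac{15 t^{2}}{2}}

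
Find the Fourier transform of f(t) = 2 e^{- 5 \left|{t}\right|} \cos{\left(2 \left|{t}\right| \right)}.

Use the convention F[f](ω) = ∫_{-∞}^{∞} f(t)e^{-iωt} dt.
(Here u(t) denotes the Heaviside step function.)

F(ω) = \frac{20 \left(\omega^{2} + 29\right)}{\omega^{4} + 42 \omega^{2} + 841}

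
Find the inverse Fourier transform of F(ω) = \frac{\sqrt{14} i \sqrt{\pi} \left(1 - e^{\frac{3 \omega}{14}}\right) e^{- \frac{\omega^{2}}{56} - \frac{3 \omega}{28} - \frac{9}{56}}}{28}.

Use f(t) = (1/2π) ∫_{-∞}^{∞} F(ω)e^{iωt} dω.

f(t) = e^{- 14 t^{2}} \sin{\left(3 t \right)}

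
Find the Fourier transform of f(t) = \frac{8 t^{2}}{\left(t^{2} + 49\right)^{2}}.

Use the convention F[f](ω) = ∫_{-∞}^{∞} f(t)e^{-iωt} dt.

F(ω) = \frac{4 \pi \left(1 - 7 \left|{\omega}\right|\right) e^{- 7 \left|{\omega}\right|}}{7}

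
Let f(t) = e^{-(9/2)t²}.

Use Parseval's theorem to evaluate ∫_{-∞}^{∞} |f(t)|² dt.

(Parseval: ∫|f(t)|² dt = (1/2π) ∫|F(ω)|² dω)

∫|f(t)|² dt = \frac{\sqrt{\pi}}{3}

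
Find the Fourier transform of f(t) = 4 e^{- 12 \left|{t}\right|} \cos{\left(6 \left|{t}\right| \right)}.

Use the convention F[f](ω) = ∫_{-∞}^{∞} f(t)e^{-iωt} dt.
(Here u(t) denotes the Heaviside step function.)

F(ω) = \frac{96 \left(\omega^{2} + 180\right)}{\omega^{4} + 216 \omega^{2} + 32400}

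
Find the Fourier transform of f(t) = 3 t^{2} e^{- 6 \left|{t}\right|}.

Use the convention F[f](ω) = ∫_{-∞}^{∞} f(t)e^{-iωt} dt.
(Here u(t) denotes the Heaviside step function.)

F(ω) = \frac{216 \left(12 - \omega^{2}\right)}{\left(\omega^{2} + 36\right)^{3}}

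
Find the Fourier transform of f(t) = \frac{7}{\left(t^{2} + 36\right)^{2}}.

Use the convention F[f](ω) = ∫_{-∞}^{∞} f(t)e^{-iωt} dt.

F(ω) = \frac{7 \pi \left(6 \left|{\omega}\right| + 1\right) e^{- 6 \left|{\omega}\right|}}{432}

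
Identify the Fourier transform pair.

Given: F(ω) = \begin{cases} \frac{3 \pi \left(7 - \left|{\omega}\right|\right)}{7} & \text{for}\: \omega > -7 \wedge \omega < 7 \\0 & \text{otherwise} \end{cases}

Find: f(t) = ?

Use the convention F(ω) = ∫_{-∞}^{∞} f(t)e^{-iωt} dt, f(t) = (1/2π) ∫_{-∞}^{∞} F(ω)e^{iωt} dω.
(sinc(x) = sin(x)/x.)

f(t) = \frac{21 \operatorname{sinc}^{2}{\left(\frac{7 t}{2} \right)}}{2}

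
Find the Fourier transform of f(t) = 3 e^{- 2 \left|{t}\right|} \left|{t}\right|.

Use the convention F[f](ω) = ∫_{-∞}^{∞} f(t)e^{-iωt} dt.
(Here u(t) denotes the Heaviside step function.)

F(ω) = \frac{6 \left(4 - \omega^{2}\right)}{\left(\omega^{2} + 4\right)^{2}}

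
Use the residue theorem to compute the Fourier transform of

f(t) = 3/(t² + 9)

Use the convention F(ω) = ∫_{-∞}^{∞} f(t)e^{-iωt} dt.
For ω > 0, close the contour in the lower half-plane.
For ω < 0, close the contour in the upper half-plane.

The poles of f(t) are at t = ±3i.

Let g(z) = f(z)e^{-iωz}; for large |z| the factor e^{-iωz} decays in the lower half-plane when ω > 0 and in the upper half-plane when ω < 0.

Case ω > 0 (lower half-plane, clockwise contour ⇒ F(ω) = -2πi·ΣRes):
  Res_{z = - 3 i} g(z) = \frac{i e^{- 3 \omega}}{2}
  F(ω) = -2πi·ΣRes = \pi e^{- 3 \omega}

Case ω < 0 (upper half-plane, counterclockwise contour ⇒ F(ω) = +2πi·ΣRes):
  Res_{z = 3 i} g(z) = - \frac{i e^{3 \omega}}{2}
  F(ω) = 2πi·ΣRes = \pi e^{3 \omega}

Both cases combine into a single formula in |ω|:

F(ω) = \pi e^{- 3 \left|{\omega}\right|}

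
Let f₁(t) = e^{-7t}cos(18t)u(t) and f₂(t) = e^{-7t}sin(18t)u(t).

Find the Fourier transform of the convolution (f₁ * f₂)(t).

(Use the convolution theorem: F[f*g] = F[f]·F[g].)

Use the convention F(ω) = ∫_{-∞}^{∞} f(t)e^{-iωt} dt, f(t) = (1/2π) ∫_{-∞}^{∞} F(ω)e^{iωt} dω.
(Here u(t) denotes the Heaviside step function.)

F[f₁*f₂](ω) = \frac{18 \left(i \omega + 7\right)}{\left(\left(i \omega + 7\right)^{2} + 324\right)^{2}}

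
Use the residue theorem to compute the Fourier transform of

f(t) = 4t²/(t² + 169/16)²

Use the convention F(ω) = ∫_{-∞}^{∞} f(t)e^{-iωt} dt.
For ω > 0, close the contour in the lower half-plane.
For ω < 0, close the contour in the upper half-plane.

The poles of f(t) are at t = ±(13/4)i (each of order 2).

Let g(z) = f(z)e^{-iωz}; for large |z| the factor e^{-iωz} decays in the lower half-plane when ω > 0 and in the upper half-plane when ω < 0.

Case ω > 0 (lower half-plane, clockwise contour ⇒ F(ω) = -2πi·ΣRes):
  Res_{z = - \frac{13 i}{4}} g(z) = i \left(\frac{4}{13} - \omega\right) e^{- \frac{13 \omega}{4}} (pole of order 2)
  F(ω) = -2πi·ΣRes = \frac{2 \pi \left(4 - 13 \omega\right) e^{- \frac{13 \omega}{4}}}{13}

Case ω < 0 (upper half-plane, counterclockwise contour ⇒ F(ω) = +2πi·ΣRes):
  Res_{z = \frac{13 i}{4}} g(z) = i \left(- \omega - \frac{4}{13}\right) e^{\frac{13 \omega}{4}} (pole of order 2)
  F(ω) = 2πi·ΣRes = \frac{2 \pi \left(13 \omega + 4\right) e^{\frac{13 \omega}{4}}}{13}

Both cases combine into a single formula in |ω|:

F(ω) = \frac{2 \pi \left(4 - 13 \left|{\omega}\right|\right) e^{- \frac{13 \left|{\omega}\right|}{4}}}{13}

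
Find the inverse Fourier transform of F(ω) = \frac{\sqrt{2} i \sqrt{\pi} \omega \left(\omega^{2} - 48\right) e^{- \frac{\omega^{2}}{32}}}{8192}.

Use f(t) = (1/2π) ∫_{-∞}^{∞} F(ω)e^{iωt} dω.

f(t) = 2 t^{3} e^{- 8 t^{2}}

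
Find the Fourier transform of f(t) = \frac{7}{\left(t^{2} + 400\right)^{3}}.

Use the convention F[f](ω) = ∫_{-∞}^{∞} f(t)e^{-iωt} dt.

F(ω) = \frac{7 \pi \left(400 \omega^{2} + 60 \left|{\omega}\right| + 3\right) e^{- 20 \left|{\omega}\right|}}{25600000}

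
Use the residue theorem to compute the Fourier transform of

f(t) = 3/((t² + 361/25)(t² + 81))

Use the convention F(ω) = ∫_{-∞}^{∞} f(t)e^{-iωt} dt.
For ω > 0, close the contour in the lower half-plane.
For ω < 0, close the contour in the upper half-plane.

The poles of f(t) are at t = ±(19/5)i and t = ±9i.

Let g(z) = f(z)e^{-iωz}; for large |z| the factor e^{-iωz} decays in the lower half-plane when ω > 0 and in the upper half-plane when ω < 0.

Case ω > 0 (lower half-plane, clockwise contour ⇒ F(ω) = -2πi·ΣRes):
  Res_{z = - \frac{19 i}{5}} g(z) = \frac{375 i e^{- \frac{19 \omega}{5}}}{63232}
  Res_{z = - 9 i} g(z) = - \frac{25 i e^{- 9 \omega}}{9984}
  F(ω) = -2πi·ΣRes = - \frac{25 \pi e^{- 9 \omega}}{4992} + \frac{375 \pi e^{- \frac{19 \omega}{5}}}{31616}

Case ω < 0 (upper half-plane, counterclockwise contour ⇒ F(ω) = +2πi·ΣRes):
  Res_{z = \frac{19 i}{5}} g(z) = - \frac{375 i e^{\frac{19 \omega}{5}}}{63232}
  Res_{z = 9 i} g(z) = \frac{25 i e^{9 \omega}}{9984}
  F(ω) = 2πi·ΣRes = \frac{25 \pi \left(45 e^{\frac{19 \omega}{5}} - 19 e^{9 \omega}\right)}{94848}

Both cases combine into a single formula in |ω|:

F(ω) = - \frac{25 \pi e^{- 9 \left|{\omega}\right|}}{4992} + \frac{375 \pi e^{- \frac{19 \left|{\omega}\right|}{5}}}{31616}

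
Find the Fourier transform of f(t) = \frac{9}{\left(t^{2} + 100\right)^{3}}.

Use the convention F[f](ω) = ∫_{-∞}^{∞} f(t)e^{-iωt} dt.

F(ω) = \frac{9 \pi \left(100 \omega^{2} + 30 \left|{\omega}\right| + 3\right) e^{- 10 \left|{\omega}\right|}}{800000}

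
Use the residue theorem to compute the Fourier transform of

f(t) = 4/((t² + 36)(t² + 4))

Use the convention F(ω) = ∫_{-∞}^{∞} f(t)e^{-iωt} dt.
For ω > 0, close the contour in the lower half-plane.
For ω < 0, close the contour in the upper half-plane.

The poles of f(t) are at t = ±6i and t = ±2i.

Let g(z) = f(z)e^{-iωz}; for large |z| the factor e^{-iωz} decays in the lower half-plane when ω > 0 and in the upper half-plane when ω < 0.

Case ω > 0 (lower half-plane, clockwise contour ⇒ F(ω) = -2πi·ΣRes):
  Res_{z = - 6 i} g(z) = - \frac{i e^{- 6 \omega}}{96}
  Res_{z = - 2 i} g(z) = \frac{i e^{- 2 \omega}}{32}
  F(ω) = -2πi·ΣRes = \frac{\pi \left(3 e^{4 \omega} - 1\right) e^{- 6 \omega}}{48}

Case ω < 0 (upper half-plane, counterclockwise contour ⇒ F(ω) = +2πi·ΣRes):
  Res_{z = 6 i} g(z) = \frac{i e^{6 \omega}}{96}
  Res_{z = 2 i} g(z) = - \frac{i e^{2 \omega}}{32}
  F(ω) = 2πi·ΣRes = \frac{\pi \left(3 - e^{4 \omega}\right) e^{2 \omega}}{48}

Both cases combine into a single formula in |ω|:

F(ω) = \frac{\pi \left(3 e^{4 \left|{\omega}\right|} - 1\right) e^{- 6 \left|{\omega}\right|}}{48}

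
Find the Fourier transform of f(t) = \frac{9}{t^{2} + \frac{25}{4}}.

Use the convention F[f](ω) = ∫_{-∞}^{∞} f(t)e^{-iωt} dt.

F(ω) = \frac{18 \pi e^{- \frac{5 \left|{\omega}\right|}{2}}}{5}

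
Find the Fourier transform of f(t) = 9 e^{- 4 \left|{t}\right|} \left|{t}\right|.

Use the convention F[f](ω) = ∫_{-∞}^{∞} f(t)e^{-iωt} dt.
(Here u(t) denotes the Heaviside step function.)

F(ω) = \frac{18 \left(16 - \omega^{2}\right)}{\left(\omega^{2} + 16\right)^{2}}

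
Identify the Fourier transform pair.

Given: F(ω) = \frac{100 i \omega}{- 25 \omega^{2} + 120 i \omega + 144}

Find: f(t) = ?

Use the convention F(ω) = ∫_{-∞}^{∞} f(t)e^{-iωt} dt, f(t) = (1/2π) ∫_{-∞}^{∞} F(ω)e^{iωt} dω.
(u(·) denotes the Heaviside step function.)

f(t) = 4 \left(1 - \frac{12 t}{5}\right) e^{- \frac{12 t}{5}} u\left(t\right)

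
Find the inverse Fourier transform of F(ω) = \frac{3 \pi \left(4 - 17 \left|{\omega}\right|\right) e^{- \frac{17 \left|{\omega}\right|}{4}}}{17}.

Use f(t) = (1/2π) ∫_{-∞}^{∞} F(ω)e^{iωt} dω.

f(t) = \frac{6 t^{2}}{\left(t^{2} + \frac{289}{16}\right)^{2}}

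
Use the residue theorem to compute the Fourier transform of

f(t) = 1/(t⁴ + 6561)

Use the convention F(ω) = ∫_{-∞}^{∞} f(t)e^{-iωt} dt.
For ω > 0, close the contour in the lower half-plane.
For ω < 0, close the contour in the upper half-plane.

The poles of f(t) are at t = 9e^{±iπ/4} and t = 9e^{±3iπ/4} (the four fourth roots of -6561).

Let g(z) = f(z)e^{-iωz}; for large |z| the factor e^{-iωz} decays in the lower half-plane when ω > 0 and in the upper half-plane when ω < 0.

Case ω > 0 (lower half-plane, clockwise contour ⇒ F(ω) = -2πi·ΣRes):
  Res_{z = - \frac{9 \sqrt{2}}{2} - \frac{9 \sqrt{2} i}{2}} g(z) = \frac{\sqrt{2} i \left(1 - i\right) e^{\frac{9 \sqrt{2} \omega \left(-1 + i\right)}{2}}}{5832}
  Res_{z = \frac{9 \sqrt{2}}{2} - \frac{9 \sqrt{2} i}{2}} g(z) = \frac{\sqrt{2} i \left(1 + i\right) e^{- \frac{9 \sqrt{2} \omega \left(1 + i\right)}{2}}}{5832}
  F(ω) = -2πi·ΣRes = \frac{\sqrt{2} \pi \left(1 - i\right) \left(e^{9 \sqrt{2} i \omega} + i\right) e^{- \frac{9 \sqrt{2} \omega \left(1 + i\right)}{2}}}{2916} = \frac{\pi e^{- \frac{9 \sqrt{2} \omega}{2}} \sin{\left(\frac{9 \sqrt{2} \omega}{2} + \frac{\pi}{4} \right)}}{729}

Case ω < 0 (upper half-plane, counterclockwise contour ⇒ F(ω) = +2πi·ΣRes):
  Res_{z = \frac{9 \sqrt{2}}{2} + \frac{9 \sqrt{2} i}{2}} g(z) = \frac{\sqrt{2} i \left(-1 + i\right) e^{\frac{9 \sqrt{2} \omega \left(1 - i\right)}{2}}}{5832}
  Res_{z = - \frac{9 \sqrt{2}}{2} + \frac{9 \sqrt{2} i}{2}} g(z) = \frac{\sqrt{2} \left(1 - i\right) e^{\frac{9 \sqrt{2} \omega \left(1 + i\right)}{2}}}{5832}
  F(ω) = 2πi·ΣRes = - \frac{\sqrt{2} i \pi \left(i \left(1 - i\right) e^{\frac{9 \sqrt{2} \omega \left(1 - i\right)}{2}} - \left(1 - i\right) e^{\frac{9 \sqrt{2} \omega \left(1 + i\right)}{2}}\right)}{2916} = \frac{\pi e^{\frac{9 \sqrt{2} \omega}{2}} \cos{\left(\frac{9 \sqrt{2} \omega}{2} + \frac{\pi}{4} \right)}}{729}

Both cases combine into a single formula in |ω|:

F(ω) = \frac{\pi e^{- \frac{9 \sqrt{2} \left|{\omega}\right|}{2}} \sin{\left(\frac{9 \sqrt{2} \left|{\omega}\right|}{2} + \frac{\pi}{4} \right)}}{729}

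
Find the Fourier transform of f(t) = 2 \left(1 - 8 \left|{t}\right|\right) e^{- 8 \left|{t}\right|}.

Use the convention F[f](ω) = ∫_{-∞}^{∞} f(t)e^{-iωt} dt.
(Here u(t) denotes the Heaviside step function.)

F(ω) = \frac{64 \omega^{2}}{\left(\omega^{2} + 64\right)^{2}}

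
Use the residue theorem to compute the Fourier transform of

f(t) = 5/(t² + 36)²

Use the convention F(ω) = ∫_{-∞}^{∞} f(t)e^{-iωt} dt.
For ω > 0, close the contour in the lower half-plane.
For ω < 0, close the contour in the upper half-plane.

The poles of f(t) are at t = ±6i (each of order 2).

Let g(z) = f(z)e^{-iωz}; for large |z| the factor e^{-iωz} decays in the lower half-plane when ω > 0 and in the upper half-plane when ω < 0.

Case ω > 0 (lower half-plane, clockwise contour ⇒ F(ω) = -2πi·ΣRes):
  Res_{z = - 6 i} g(z) = \frac{5 i \left(6 \omega + 1\right) e^{- 6 \omega}}{864} (pole of order 2)
  F(ω) = -2πi·ΣRes = \frac{5 \pi \left(6 \omega + 1\right) e^{- 6 \omega}}{432}

Case ω < 0 (upper half-plane, counterclockwise contour ⇒ F(ω) = +2πi·ΣRes):
  Res_{z = 6 i} g(z) = \frac{5 i \left(6 \omega - 1\right) e^{6 \omega}}{864} (pole of order 2)
  F(ω) = 2πi·ΣRes = \frac{5 \pi \left(1 - 6 \omega\right) e^{6 \omega}}{432}

Both cases combine into a single formula in |ω|:

F(ω) = \frac{5 \pi \left(6 \left|{\omega}\right| + 1\right) e^{- 6 \left|{\omega}\right|}}{432}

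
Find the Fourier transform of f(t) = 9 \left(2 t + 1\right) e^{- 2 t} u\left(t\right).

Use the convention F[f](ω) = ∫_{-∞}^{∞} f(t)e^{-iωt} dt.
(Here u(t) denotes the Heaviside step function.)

F(ω) = \frac{9 \left(- i \omega - 4\right)}{\omega^{2} - 4 i \omega - 4}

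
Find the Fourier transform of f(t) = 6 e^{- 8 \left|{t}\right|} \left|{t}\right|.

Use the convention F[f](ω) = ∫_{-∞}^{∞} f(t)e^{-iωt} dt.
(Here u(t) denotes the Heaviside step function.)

F(ω) = \frac{12 \left(64 - \omega^{2}\right)}{\left(\omega^{2} + 64\right)^{2}}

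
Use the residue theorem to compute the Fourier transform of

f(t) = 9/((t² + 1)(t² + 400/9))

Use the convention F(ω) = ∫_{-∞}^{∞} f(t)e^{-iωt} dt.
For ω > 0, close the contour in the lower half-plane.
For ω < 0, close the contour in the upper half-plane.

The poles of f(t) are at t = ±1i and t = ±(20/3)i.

Let g(z) = f(z)e^{-iωz}; for large |z| the factor e^{-iωz} decays in the lower half-plane when ω > 0 and in the upper half-plane when ω < 0.

Case ω > 0 (lower half-plane, clockwise contour ⇒ F(ω) = -2πi·ΣRes):
  Res_{z = - i} g(z) = \frac{81 i e^{- \omega}}{782}
  Res_{z = - \frac{20 i}{3}} g(z) = - \frac{243 i e^{- \frac{20 \omega}{3}}}{15640}
  F(ω) = -2πi·ΣRes = \frac{81 \pi e^{- \omega}}{391} - \frac{243 \pi e^{- \frac{20 \omega}{3}}}{7820}

Case ω < 0 (upper half-plane, counterclockwise contour ⇒ F(ω) = +2πi·ΣRes):
  Res_{z = i} g(z) = - \frac{81 i e^{\omega}}{782}
  Res_{z = \frac{20 i}{3}} g(z) = \frac{243 i e^{\frac{20 \omega}{3}}}{15640}
  F(ω) = 2πi·ΣRes = \frac{81 \pi \left(- 3 e^{\frac{20 \omega}{3}} + 20 e^{\omega}\right)}{7820}

Both cases combine into a single formula in |ω|:

F(ω) = \frac{81 \pi e^{- \left|{\omega}\right|}}{391} - \frac{243 \pi e^{- \frac{20 \left|{\omega}\right|}{3}}}{7820}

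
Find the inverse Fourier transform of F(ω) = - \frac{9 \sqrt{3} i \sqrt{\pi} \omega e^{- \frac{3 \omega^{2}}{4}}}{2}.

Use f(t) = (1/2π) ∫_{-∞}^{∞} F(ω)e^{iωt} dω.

f(t) = 3 t e^{- \frac{t^{2}}{3}}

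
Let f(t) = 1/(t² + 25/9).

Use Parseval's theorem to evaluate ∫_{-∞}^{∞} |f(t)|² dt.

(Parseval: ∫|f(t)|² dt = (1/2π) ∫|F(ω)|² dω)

∫|f(t)|² dt = \frac{27 \pi}{250}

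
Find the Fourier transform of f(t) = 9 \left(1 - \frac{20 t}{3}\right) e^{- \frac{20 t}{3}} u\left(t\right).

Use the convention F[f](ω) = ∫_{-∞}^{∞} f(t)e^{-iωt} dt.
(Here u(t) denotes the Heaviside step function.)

F(ω) = \frac{81 i \omega}{- 9 \omega^{2} + 120 i \omega + 400}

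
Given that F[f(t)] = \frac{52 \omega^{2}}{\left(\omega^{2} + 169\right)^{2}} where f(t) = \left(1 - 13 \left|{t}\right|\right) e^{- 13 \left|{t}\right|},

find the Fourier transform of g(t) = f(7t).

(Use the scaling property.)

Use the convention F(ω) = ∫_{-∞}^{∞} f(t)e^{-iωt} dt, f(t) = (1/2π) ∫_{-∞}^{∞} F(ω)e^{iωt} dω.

F[g](ω) = \frac{364 \omega^{2}}{\left(\omega^{2} + 8281\right)^{2}}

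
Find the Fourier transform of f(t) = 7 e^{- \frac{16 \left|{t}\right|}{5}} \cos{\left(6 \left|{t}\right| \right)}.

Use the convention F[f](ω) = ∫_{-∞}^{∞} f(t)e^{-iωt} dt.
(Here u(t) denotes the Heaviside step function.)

F(ω) = \frac{1120 \left(25 \omega^{2} + 1156\right)}{625 \omega^{4} - 32200 \omega^{2} + 1336336}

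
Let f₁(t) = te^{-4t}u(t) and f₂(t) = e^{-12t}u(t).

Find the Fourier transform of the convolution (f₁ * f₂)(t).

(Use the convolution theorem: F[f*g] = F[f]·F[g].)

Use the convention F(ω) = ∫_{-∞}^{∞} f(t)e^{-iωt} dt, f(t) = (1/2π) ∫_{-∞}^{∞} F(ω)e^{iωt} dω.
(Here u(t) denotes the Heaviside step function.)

F[f₁*f₂](ω) = \frac{1}{\left(i \omega + 4\right)^{2} \left(i \omega + 12\right)}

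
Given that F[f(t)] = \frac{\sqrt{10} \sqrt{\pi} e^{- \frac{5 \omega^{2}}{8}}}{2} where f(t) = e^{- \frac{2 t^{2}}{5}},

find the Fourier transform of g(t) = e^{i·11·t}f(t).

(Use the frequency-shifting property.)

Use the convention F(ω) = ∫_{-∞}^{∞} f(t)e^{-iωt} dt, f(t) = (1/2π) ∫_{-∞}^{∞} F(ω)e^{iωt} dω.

F[g](ω) = \frac{\sqrt{10} \sqrt{\pi} e^{- \frac{5 \left(\omega - 11\right)^{2}}{8}}}{2}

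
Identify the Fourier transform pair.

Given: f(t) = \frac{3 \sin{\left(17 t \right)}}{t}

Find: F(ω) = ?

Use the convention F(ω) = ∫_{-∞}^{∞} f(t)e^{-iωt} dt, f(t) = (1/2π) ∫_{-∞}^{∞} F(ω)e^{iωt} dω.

F(ω) = \begin{cases} 3 \pi & \text{for}\: \omega > -17 \wedge \omega < 17 \\0 & \text{otherwise} \end{cases}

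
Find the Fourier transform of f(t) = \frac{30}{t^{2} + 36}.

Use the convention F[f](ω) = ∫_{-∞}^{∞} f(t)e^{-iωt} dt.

F(ω) = 5 \pi e^{- 6 \left|{\omega}\right|}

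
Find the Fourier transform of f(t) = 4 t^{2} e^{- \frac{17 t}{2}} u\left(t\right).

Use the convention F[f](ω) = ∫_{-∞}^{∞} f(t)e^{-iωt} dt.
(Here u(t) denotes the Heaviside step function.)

F(ω) = \frac{64}{\left(2 i \omega + 17\right)^{3}}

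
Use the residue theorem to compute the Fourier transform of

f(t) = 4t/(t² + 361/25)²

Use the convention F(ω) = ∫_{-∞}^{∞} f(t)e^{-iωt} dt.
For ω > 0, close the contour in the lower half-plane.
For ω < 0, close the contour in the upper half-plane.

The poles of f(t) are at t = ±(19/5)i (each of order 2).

Let g(z) = f(z)e^{-iωz}; for large |z| the factor e^{-iωz} decays in the lower half-plane when ω > 0 and in the upper half-plane when ω < 0.

Case ω > 0 (lower half-plane, clockwise contour ⇒ F(ω) = -2πi·ΣRes):
  Res_{z = - \frac{19 i}{5}} g(z) = \frac{5 \omega e^{- \frac{19 \omega}{5}}}{19} (pole of order 2)
  F(ω) = -2πi·ΣRes = - \frac{10 i \pi \omega e^{- \frac{19 \omega}{5}}}{19}

Case ω < 0 (upper half-plane, counterclockwise contour ⇒ F(ω) = +2πi·ΣRes):
  Res_{z = \frac{19 i}{5}} g(z) = - \frac{5 \omega e^{\frac{19 \omega}{5}}}{19} (pole of order 2)
  F(ω) = 2πi·ΣRes = - \frac{10 i \pi \omega e^{\frac{19 \omega}{5}}}{19}

Both cases combine into a single formula in |ω|:

F(ω) = - \frac{10 i \pi \omega e^{- \frac{19 \left|{\omega}\right|}{5}}}{19}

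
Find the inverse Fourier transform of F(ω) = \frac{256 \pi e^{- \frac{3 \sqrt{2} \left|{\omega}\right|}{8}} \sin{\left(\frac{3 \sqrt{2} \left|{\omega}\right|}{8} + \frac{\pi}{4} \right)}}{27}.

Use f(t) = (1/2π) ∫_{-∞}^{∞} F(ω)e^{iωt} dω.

f(t) = \frac{4}{t^{4} + \frac{81}{256}}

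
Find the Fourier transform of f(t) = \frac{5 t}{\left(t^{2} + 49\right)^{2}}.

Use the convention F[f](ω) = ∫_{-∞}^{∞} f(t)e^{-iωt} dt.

F(ω) = - \frac{5 i \pi \omega e^{- 7 \left|{\omega}\right|}}{14}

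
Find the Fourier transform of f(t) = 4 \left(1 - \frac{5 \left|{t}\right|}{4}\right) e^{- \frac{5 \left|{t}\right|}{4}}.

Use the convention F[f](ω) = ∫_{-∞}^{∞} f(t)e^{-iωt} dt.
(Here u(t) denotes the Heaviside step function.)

F(ω) = \frac{5120 \omega^{2}}{\left(16 \omega^{2} + 25\right)^{2}}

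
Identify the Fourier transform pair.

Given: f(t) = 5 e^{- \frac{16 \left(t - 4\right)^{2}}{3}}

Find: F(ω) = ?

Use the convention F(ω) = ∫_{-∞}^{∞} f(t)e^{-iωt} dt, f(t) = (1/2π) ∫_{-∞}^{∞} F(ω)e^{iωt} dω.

F(ω) = \frac{5 \sqrt{3} \sqrt{\pi} e^{- \frac{\omega \left(3 \omega + 256 i\right)}{64}}}{4}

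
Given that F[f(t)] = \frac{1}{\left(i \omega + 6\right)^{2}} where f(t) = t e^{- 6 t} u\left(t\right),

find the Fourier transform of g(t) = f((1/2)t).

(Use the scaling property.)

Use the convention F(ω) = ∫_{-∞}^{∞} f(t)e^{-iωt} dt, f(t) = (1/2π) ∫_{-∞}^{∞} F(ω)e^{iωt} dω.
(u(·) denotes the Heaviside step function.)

F[g](ω) = \frac{1}{2 \left(i \omega + 3\right)^{2}}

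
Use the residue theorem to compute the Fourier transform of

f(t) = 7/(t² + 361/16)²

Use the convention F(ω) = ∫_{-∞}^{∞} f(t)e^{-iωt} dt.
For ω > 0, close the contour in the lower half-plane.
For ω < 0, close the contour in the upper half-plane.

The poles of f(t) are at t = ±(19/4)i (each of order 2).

Let g(z) = f(z)e^{-iωz}; for large |z| the factor e^{-iωz} decays in the lower half-plane when ω > 0 and in the upper half-plane when ω < 0.

Case ω > 0 (lower half-plane, clockwise contour ⇒ F(ω) = -2πi·ΣRes):
  Res_{z = - \frac{19 i}{4}} g(z) = \frac{28 i \left(19 \omega + 4\right) e^{- \frac{19 \omega}{4}}}{6859} (pole of order 2)
  F(ω) = -2πi·ΣRes = \frac{56 \pi \left(19 \omega + 4\right) e^{- \frac{19 \omega}{4}}}{6859}

Case ω < 0 (upper half-plane, counterclockwise contour ⇒ F(ω) = +2πi·ΣRes):
  Res_{z = \frac{19 i}{4}} g(z) = \frac{28 i \left(19 \omega - 4\right) e^{\frac{19 \omega}{4}}}{6859} (pole of order 2)
  F(ω) = 2πi·ΣRes = \frac{56 \pi \left(4 - 19 \omega\right) e^{\frac{19 \omega}{4}}}{6859}

Both cases combine into a single formula in |ω|:

F(ω) = \frac{56 \pi \left(19 \left|{\omega}\right| + 4\right) e^{- \frac{19 \left|{\omega}\right|}{4}}}{6859}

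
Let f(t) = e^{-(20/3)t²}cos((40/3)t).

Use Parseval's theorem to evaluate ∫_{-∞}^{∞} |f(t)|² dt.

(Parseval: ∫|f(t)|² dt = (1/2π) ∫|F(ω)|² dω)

∫|f(t)|² dt = \frac{\sqrt{30} \sqrt{\pi} \left(1 + e^{\frac{40}{3}}\right)}{40 e^{\frac{40}{3}}}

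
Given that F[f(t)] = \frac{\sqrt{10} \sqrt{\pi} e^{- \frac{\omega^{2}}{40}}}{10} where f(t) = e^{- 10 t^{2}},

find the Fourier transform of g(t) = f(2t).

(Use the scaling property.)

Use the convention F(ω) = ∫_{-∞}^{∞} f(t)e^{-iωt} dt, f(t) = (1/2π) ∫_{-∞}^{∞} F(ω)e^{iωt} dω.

F[g](ω) = \frac{\sqrt{10} \sqrt{\pi} e^{- \frac{\omega^{2}}{160}}}{20}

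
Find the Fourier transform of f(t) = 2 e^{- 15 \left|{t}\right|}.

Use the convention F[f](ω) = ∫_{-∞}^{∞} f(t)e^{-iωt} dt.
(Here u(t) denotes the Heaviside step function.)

F(ω) = \frac{60}{\omega^{2} + 225}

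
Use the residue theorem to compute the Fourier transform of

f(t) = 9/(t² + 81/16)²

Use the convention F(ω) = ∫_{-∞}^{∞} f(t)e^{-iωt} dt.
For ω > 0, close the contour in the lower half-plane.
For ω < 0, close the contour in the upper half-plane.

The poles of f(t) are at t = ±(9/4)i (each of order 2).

Let g(z) = f(z)e^{-iωz}; for large |z| the factor e^{-iωz} decays in the lower half-plane when ω > 0 and in the upper half-plane when ω < 0.

Case ω > 0 (lower half-plane, clockwise contour ⇒ F(ω) = -2πi·ΣRes):
  Res_{z = - \frac{9 i}{4}} g(z) = \frac{4 i \left(9 \omega + 4\right) e^{- \frac{9 \omega}{4}}}{81} (pole of order 2)
  F(ω) = -2πi·ΣRes = \frac{8 \pi \left(9 \omega + 4\right) e^{- \frac{9 \omega}{4}}}{81}

Case ω < 0 (upper half-plane, counterclockwise contour ⇒ F(ω) = +2πi·ΣRes):
  Res_{z = \frac{9 i}{4}} g(z) = \frac{4 i \left(9 \omega - 4\right) e^{\frac{9 \omega}{4}}}{81} (pole of order 2)
  F(ω) = 2πi·ΣRes = \frac{8 \pi \left(4 - 9 \omega\right) e^{\frac{9 \omega}{4}}}{81}

Both cases combine into a single formula in |ω|:

F(ω) = \frac{8 \pi \left(9 \left|{\omega}\right| + 4\right) e^{- \frac{9 \left|{\omega}\right|}{4}}}{81}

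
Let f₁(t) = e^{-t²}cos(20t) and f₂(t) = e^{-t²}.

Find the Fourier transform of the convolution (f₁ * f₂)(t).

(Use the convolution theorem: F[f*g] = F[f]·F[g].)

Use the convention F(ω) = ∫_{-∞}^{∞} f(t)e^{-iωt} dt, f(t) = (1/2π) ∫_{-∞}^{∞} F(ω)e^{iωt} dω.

F[f₁*f₂](ω) = \frac{\pi \left(e^{20 \omega} + 1\right) e^{- \frac{\omega^{2}}{2} - 10 \omega - 100}}{2}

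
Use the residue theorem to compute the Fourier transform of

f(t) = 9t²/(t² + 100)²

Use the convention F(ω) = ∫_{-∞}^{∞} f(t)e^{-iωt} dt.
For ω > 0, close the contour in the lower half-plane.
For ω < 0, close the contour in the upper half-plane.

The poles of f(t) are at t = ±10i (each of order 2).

Let g(z) = f(z)e^{-iωz}; for large |z| the factor e^{-iωz} decays in the lower half-plane when ω > 0 and in the upper half-plane when ω < 0.

Case ω > 0 (lower half-plane, clockwise contour ⇒ F(ω) = -2πi·ΣRes):
  Res_{z = - 10 i} g(z) = \frac{9 i \left(1 - 10 \omega\right) e^{- 10 \omega}}{40} (pole of order 2)
  F(ω) = -2πi·ΣRes = \frac{9 \pi \left(1 - 10 \omega\right) e^{- 10 \omega}}{20}

Case ω < 0 (upper half-plane, counterclockwise contour ⇒ F(ω) = +2πi·ΣRes):
  Res_{z = 10 i} g(z) = \frac{9 i \left(- 10 \omega - 1\right) e^{10 \omega}}{40} (pole of order 2)
  F(ω) = 2πi·ΣRes = \frac{9 \pi \left(10 \omega + 1\right) e^{10 \omega}}{20}

Both cases combine into a single formula in |ω|:

F(ω) = \frac{9 \pi \left(1 - 10 \left|{\omega}\right|\right) e^{- 10 \left|{\omega}\right|}}{20}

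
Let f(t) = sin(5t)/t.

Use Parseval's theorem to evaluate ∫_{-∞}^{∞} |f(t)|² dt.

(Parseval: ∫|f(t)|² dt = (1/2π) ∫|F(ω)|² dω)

∫|f(t)|² dt = 5 \pi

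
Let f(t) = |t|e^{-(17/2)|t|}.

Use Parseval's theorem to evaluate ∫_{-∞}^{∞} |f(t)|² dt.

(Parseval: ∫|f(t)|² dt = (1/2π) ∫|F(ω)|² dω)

∫|f(t)|² dt = \frac{4}{4913}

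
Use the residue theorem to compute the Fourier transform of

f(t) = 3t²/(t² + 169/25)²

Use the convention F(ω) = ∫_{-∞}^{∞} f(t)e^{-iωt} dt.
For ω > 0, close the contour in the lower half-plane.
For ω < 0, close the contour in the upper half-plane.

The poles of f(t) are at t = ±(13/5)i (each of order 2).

Let g(z) = f(z)e^{-iωz}; for large |z| the factor e^{-iωz} decays in the lower half-plane when ω > 0 and in the upper half-plane when ω < 0.

Case ω > 0 (lower half-plane, clockwise contour ⇒ F(ω) = -2πi·ΣRes):
  Res_{z = - \frac{13 i}{5}} g(z) = \frac{3 i \left(5 - 13 \omega\right) e^{- \frac{13 \omega}{5}}}{52} (pole of order 2)
  F(ω) = -2πi·ΣRes = \frac{3 \pi \left(5 - 13 \omega\right) e^{- \frac{13 \omega}{5}}}{26}

Case ω < 0 (upper half-plane, counterclockwise contour ⇒ F(ω) = +2πi·ΣRes):
  Res_{z = \frac{13 i}{5}} g(z) = \frac{3 i \left(- 13 \omega - 5\right) e^{\frac{13 \omega}{5}}}{52} (pole of order 2)
  F(ω) = 2πi·ΣRes = \frac{3 \pi \left(13 \omega + 5\right) e^{\frac{13 \omega}{5}}}{26}

Both cases combine into a single formula in |ω|:

F(ω) = \frac{3 \pi \left(5 - 13 \left|{\omega}\right|\right) e^{- \frac{13 \left|{\omega}\right|}{5}}}{26}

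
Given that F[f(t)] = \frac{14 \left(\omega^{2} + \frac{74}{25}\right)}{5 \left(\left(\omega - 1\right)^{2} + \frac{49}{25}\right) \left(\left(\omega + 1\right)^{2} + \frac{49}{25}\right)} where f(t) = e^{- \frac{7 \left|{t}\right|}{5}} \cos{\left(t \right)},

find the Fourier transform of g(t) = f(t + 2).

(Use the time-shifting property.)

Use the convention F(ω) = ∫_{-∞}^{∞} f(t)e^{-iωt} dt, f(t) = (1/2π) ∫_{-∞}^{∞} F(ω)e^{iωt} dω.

F[g](ω) = \frac{\left(1750 \omega^{2} + 5180\right) e^{2 i \omega}}{625 \omega^{4} + 1200 \omega^{2} + 5476}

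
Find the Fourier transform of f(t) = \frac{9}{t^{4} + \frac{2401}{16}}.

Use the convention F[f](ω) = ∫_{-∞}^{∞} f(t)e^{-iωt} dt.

F(ω) = \frac{72 \pi e^{- \frac{7 \sqrt{2} \left|{\omega}\right|}{4}} \sin{\left(\frac{7 \sqrt{2} \left|{\omega}\right|}{4} + \frac{\pi}{4} \right)}}{343}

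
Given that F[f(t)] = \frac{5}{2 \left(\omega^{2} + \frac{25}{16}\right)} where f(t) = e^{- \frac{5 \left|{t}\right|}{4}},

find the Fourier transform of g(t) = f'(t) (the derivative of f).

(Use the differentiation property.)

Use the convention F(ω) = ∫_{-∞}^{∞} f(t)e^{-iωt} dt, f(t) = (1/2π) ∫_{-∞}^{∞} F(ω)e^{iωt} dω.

F[g](ω) = \frac{40 i \omega}{16 \omega^{2} + 25}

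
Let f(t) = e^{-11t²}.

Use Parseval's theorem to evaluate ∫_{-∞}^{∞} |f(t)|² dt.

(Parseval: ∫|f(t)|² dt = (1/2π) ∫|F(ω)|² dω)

∫|f(t)|² dt = \frac{\sqrt{22} \sqrt{\pi}}{22}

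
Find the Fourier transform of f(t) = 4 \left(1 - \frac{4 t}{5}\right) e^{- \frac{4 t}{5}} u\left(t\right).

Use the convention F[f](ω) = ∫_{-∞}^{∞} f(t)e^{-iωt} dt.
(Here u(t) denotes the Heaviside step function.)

F(ω) = \frac{100 i \omega}{- 25 \omega^{2} + 40 i \omega + 16}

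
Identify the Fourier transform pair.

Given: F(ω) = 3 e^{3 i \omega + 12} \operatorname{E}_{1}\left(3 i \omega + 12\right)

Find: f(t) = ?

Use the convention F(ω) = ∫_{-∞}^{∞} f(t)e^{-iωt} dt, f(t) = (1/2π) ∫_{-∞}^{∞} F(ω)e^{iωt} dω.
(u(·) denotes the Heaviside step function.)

f(t) = \frac{3 e^{- 4 t} u\left(t\right)}{t + 3}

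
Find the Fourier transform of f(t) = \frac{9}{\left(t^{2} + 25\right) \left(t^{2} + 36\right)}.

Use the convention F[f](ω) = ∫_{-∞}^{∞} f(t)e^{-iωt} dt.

F(ω) = \frac{3 \pi \left(6 e^{\left|{\omega}\right|} - 5\right) e^{- 6 \left|{\omega}\right|}}{110}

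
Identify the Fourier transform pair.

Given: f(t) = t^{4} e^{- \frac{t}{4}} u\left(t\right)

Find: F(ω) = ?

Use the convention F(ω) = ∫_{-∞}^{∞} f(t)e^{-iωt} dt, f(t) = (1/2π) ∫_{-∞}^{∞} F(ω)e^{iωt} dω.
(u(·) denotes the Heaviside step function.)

F(ω) = \frac{24576}{\left(4 i \omega + 1\right)^{5}}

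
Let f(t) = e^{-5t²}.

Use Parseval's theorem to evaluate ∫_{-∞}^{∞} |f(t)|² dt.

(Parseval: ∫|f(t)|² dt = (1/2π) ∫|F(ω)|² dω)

∫|f(t)|² dt = \frac{\sqrt{10} \sqrt{\pi}}{10}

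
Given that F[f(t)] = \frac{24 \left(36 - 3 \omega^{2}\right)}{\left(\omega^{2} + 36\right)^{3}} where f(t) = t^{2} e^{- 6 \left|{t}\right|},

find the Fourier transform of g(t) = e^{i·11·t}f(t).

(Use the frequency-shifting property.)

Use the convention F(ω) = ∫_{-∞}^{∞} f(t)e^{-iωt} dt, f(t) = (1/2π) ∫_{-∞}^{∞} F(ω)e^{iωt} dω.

F[g](ω) = \frac{72 \left(12 - \left(\omega - 11\right)^{2}\right)}{\left(\left(\omega - 11\right)^{2} + 36\right)^{3}}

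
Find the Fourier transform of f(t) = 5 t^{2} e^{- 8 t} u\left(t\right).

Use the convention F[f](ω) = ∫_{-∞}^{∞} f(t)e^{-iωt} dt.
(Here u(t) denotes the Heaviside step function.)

F(ω) = \frac{10}{\left(i \omega + 8\right)^{3}}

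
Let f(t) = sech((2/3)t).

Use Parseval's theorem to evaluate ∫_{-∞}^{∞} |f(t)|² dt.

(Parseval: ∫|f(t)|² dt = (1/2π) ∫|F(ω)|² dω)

∫|f(t)|² dt = 3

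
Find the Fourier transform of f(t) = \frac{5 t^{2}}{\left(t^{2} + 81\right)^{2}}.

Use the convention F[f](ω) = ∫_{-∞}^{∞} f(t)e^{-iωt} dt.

F(ω) = \frac{5 \pi \left(1 - 9 \left|{\omega}\right|\right) e^{- 9 \left|{\omega}\right|}}{18}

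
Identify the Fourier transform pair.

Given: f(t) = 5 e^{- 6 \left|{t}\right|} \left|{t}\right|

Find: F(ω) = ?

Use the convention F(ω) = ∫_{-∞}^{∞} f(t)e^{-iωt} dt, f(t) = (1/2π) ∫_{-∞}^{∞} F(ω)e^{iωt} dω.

F(ω) = \frac{10 \left(36 - \omega^{2}\right)}{\left(\omega^{2} + 36\right)^{2}}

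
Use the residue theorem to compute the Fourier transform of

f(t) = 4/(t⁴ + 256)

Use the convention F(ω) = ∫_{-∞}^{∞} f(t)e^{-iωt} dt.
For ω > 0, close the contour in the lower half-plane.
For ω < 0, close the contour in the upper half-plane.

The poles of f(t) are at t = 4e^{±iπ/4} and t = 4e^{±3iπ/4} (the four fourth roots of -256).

Let g(z) = f(z)e^{-iωz}; for large |z| the factor e^{-iωz} decays in the lower half-plane when ω > 0 and in the upper half-plane when ω < 0.

Case ω > 0 (lower half-plane, clockwise contour ⇒ F(ω) = -2πi·ΣRes):
  Res_{z = - 2 \sqrt{2} - 2 \sqrt{2} i} g(z) = \frac{\sqrt{2} i \left(1 - i\right) e^{2 \sqrt{2} \omega \left(-1 + i\right)}}{128}
  Res_{z = 2 \sqrt{2} - 2 \sqrt{2} i} g(z) = \frac{\sqrt{2} i \left(1 + i\right) e^{- 2 \sqrt{2} \omega \left(1 + i\right)}}{128}
  F(ω) = -2πi·ΣRes = \frac{\sqrt{2} \pi \left(1 - i\right) \left(e^{4 \sqrt{2} i \omega} + i\right) e^{- 2 \sqrt{2} \omega \left(1 + i\right)}}{64} = \frac{\pi e^{- 2 \sqrt{2} \omega} \sin{\left(2 \sqrt{2} \omega + \frac{\pi}{4} \right)}}{16}

Case ω < 0 (upper half-plane, counterclockwise contour ⇒ F(ω) = +2πi·ΣRes):
  Res_{z = 2 \sqrt{2} + 2 \sqrt{2} i} g(z) = \frac{\sqrt{2} i \left(-1 + i\right) e^{2 \sqrt{2} \omega \left(1 - i\right)}}{128}
  Res_{z = - 2 \sqrt{2} + 2 \sqrt{2} i} g(z) = \frac{\sqrt{2} \left(1 - i\right) e^{2 \sqrt{2} \omega \left(1 + i\right)}}{128}
  F(ω) = 2πi·ΣRes = - \frac{\sqrt{2} i \pi \left(i \left(1 - i\right) e^{2 \sqrt{2} \omega \left(1 - i\right)} - \left(1 - i\right) e^{2 \sqrt{2} \omega \left(1 + i\right)}\right)}{64} = \frac{\pi e^{2 \sqrt{2} \omega} \cos{\left(2 \sqrt{2} \omega + \frac{\pi}{4} \right)}}{16}

Both cases combine into a single formula in |ω|:

F(ω) = \frac{\pi e^{- 2 \sqrt{2} \left|{\omega}\right|} \sin{\left(2 \sqrt{2} \left|{\omega}\right| + \frac{\pi}{4} \right)}}{16}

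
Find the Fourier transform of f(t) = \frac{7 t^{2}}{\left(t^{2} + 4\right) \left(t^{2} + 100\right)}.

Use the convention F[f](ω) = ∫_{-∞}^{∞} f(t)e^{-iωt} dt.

F(ω) = \frac{7 \pi \left(5 - e^{8 \left|{\omega}\right|}\right) e^{- 10 \left|{\omega}\right|}}{48}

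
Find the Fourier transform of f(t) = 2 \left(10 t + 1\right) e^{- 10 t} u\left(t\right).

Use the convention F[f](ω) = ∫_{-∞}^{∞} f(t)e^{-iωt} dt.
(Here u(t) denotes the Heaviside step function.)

F(ω) = \frac{2 \left(- i \omega - 20\right)}{\omega^{2} - 20 i \omega - 100}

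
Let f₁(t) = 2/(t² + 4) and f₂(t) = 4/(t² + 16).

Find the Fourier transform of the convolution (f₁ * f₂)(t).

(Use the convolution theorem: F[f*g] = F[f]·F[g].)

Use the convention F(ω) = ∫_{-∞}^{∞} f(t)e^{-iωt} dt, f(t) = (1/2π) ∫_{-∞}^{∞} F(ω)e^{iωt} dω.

F[f₁*f₂](ω) = \pi^{2} e^{- 6 \left|{\omega}\right|}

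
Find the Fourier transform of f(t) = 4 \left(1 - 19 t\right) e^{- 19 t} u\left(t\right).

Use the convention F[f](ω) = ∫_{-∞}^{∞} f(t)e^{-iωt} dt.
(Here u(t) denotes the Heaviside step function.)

F(ω) = \frac{4 i \omega}{- \omega^{2} + 38 i \omega + 361}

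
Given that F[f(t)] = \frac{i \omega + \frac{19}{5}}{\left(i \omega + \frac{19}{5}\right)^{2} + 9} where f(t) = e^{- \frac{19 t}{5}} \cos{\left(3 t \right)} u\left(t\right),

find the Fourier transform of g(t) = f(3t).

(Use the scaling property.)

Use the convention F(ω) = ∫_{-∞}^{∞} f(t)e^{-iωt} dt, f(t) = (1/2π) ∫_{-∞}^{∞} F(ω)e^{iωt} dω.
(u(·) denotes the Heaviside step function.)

F[g](ω) = \frac{5 \left(5 i \omega + 57\right)}{\left(5 i \omega + 57\right)^{2} + 2025}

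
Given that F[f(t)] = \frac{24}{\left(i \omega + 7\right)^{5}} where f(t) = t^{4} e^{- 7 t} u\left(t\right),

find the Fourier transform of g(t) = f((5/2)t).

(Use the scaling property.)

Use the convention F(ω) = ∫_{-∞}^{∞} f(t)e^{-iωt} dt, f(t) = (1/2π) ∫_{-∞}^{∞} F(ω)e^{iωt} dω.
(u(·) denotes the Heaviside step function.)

F[g](ω) = \frac{30000}{\left(2 i \omega + 35\right)^{5}}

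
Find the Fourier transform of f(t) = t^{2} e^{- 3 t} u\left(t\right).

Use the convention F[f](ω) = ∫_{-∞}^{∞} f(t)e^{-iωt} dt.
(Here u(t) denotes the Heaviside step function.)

F(ω) = \frac{2}{\left(i \omega + 3\right)^{3}}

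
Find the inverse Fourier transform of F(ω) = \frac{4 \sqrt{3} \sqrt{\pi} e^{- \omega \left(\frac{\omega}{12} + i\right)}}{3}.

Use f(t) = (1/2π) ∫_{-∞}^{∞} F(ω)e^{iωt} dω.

f(t) = 4 e^{- 3 \left(t - 1\right)^{2}}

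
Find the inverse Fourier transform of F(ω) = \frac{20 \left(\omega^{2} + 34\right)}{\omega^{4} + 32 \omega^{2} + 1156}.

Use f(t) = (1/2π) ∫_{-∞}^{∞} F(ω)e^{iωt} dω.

f(t) = 2 e^{- 5 \left|{t}\right|} \cos{\left(3 \left|{t}\right| \right)}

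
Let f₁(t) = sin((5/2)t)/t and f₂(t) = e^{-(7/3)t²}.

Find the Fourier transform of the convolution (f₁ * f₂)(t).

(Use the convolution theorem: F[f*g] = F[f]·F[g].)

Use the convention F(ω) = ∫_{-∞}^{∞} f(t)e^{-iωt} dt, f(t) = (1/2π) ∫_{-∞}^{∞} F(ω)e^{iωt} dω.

F[f₁*f₂](ω) = \begin{cases} \frac{\sqrt{21} \pi^{\frac{3}{2}} e^{- \frac{3 \omega^{2}}{28}}}{7} & \text{for}\: \omega > - \frac{5}{2} \wedge \omega < \frac{5}{2} \\0 & \text{otherwise} \end{cases}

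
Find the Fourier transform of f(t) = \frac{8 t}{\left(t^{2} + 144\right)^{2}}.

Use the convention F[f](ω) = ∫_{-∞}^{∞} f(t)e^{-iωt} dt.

F(ω) = - \frac{i \pi \omega e^{- 12 \left|{\omega}\right|}}{3}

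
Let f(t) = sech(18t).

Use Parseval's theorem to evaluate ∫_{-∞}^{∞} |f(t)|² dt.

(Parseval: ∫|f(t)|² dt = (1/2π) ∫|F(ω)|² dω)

∫|f(t)|² dt = \frac{1}{9}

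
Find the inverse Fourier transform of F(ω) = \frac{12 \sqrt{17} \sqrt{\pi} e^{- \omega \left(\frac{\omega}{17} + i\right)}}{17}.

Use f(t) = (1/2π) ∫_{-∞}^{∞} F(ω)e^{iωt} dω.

f(t) = 6 e^{- \frac{17 \left(t - 1\right)^{2}}{4}}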